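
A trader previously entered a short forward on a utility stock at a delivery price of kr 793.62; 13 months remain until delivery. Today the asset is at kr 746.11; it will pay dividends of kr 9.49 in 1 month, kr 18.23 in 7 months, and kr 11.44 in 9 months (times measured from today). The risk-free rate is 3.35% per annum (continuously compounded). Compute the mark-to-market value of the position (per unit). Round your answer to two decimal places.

kr 57.72

PV(remaining dividends) I = 9.49·e^(−0.0335·1/12) + 18.23·e^(−0.0335·7/12) + 11.44·e^(−0.0335·9/12) = 38.4969
Current forward F = (S − I)·e^(rT) = (746.11 − 38.4969)·e^(0.0335·13/12) = 707.6131 × 1.036958 = 733.7651
Value (long) = (F − K)·e^(−rT) = (733.7651 − 793.62) × 0.964359 = -57.7216
Short position value = −(long value) = kr 57.72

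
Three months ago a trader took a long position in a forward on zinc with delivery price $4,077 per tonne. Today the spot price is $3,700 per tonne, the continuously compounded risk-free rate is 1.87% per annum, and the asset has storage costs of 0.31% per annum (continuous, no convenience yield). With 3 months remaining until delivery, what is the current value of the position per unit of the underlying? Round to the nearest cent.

Current fair forward for the remaining 3 months: F = S·e^((r + u)·T), (r + u) = 0.0187 + 0.0031 = 0.0218
F = 3700 · e^(0.0218 × 3/12) = 3700 × 1.00546488 = 3720.2201
Value of long forward = (F − K)·e^(−rT) = (3720.2201 − 4077) · e^(−0.0187·3/12)
= -356.7799 × 0.99533591 = -355.12

-$355.12 per tonne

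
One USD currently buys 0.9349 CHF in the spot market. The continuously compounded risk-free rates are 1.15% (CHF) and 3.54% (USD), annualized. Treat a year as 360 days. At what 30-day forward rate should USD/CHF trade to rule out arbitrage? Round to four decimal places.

0.9330

F = S·e^((r_CHF − r_USD)T) = 0.9349 · e^((0.0115 − 0.0354) × 30/360)
= 0.9349 · e^-0.001992 = 0.9349 × 0.998010
F = 0.9330 CHF per USD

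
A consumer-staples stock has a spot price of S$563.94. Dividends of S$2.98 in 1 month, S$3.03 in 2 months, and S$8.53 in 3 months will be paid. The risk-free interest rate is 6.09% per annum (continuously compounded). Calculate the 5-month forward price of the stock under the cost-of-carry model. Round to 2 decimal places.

PV(dividends) I = 2.98·e^(−0.0609·1/12) + 3.03·e^(−0.0609·2/12) + 8.53·e^(−0.0609·3/12)
I = 2.9649 + 2.9994 + 8.4011 = 14.3654
F = (S − I)·e^(rT) = (563.94 − 14.3654) · e^(0.0609·5/12)
= 549.5746 · e^0.025375 = 549.5746 × 1.025700 = S$563.70

S$563.70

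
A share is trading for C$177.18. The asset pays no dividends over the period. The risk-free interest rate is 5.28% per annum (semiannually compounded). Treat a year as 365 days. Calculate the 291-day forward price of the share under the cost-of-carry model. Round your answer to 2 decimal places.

F = S · (1+r/2)^(2T)
= 177.18 × 1.042425
F = C$184.70

C$184.70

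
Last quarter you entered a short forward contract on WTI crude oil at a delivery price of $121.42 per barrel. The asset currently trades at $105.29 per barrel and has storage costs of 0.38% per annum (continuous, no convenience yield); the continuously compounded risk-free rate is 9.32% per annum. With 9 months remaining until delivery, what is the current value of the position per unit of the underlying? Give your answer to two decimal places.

$7.63 per barrel

Current fair forward for the remaining 9 months: F = S·e^((r + u)·T), (r + u) = 0.0932 + 0.0038 = 0.0970
F = 105.29 · e^(0.0970 × 9/12) = 105.29 × 1.075462 = 113.2354
Value of long forward = (F − K)·e^(−rT) = (113.2354 − 121.42) · e^(−0.0932·9/12)
= -8.1846 × 0.932487 = -7.63
Short position value = −(long value) = $7.63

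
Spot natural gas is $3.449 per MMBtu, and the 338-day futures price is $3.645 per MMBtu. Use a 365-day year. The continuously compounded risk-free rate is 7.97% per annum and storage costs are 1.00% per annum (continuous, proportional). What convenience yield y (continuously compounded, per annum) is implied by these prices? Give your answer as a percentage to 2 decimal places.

3.00%

F = S·e^((r+u−y)T) ⇒ (r+u−y) = ln(F/S)/T
ln(3.645/3.449) = 0.055272; /T ⇒ 0.059687
y = r + u − ln(F/S)/T = 0.0797 + 0.0100 − 0.059687 = 0.030013
y = 3.00%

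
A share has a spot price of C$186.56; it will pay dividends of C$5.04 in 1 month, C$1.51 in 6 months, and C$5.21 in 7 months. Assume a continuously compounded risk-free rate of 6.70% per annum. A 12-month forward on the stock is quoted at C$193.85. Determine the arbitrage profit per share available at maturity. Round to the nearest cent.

PV(dividends) I = 5.04·e^(−0.0670·1/12) + 1.51·e^(−0.0670·6/12) + 5.21·e^(−0.0670·7/12) = 11.4825
Fair forward F* = (S − I)·e^(rT) = (186.56 − 11.4825)·e^0.067000 = 175.0775 × 1.069295 = 187.2095
Market C$193.85 > fair 187.2095: forward overpriced → cash-and-carry (borrow at r, buy the stock and collect the dividends, short the forward).
Profit at T = |F_mkt − F*| = |193.85 − 187.2095| = C$6.64 per share

C$6.64 per share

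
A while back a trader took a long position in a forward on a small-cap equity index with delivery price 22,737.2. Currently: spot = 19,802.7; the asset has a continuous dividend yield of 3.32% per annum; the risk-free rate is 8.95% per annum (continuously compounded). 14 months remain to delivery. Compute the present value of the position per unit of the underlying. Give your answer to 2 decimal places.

Current fair forward for the remaining 14 months: F = S·e^((r − q)·T), (r − q) = 0.0895 − 0.0332 = 0.0563
F = 19802.7 · e^(0.0563 × 14/12) = 19802.7 × 1.06788850 = 21147.0756
Value of long forward = (F − K)·e^(−rT) = (21147.0756 − 22737.2) · e^(−0.0895·14/12)
= -1590.1244 × 0.90084987 = -1432.46

-1432.46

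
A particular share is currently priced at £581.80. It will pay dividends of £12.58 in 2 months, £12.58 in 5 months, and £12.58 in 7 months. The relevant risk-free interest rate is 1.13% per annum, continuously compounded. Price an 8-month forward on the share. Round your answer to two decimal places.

£548.34

PV(dividends) I = 12.58·e^(−0.0113·2/12) + 12.58·e^(−0.0113·5/12) + 12.58·e^(−0.0113·7/12)
I = 12.5563 + 12.5209 + 12.4973 = 37.5745
F = (S − I)·e^(rT) = (581.80 − 37.5745) · e^(0.0113·8/12)
= 544.2255 · e^0.007533 = 544.2255 × 1.007561 = £548.34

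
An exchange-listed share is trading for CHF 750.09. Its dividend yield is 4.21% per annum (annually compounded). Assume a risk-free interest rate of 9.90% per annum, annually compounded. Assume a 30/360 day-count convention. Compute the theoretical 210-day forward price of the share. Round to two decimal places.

CHF 773.72

F = S · (1+r)^T / (1+q)^T
= 750.09 × 1.056611 / 1.024347 = 750.09 × 1.031497
F = CHF 773.72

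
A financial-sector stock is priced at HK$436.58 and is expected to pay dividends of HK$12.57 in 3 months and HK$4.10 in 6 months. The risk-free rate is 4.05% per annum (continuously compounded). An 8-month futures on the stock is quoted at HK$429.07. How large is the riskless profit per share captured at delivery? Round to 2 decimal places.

HK$2.55 per share

PV(dividends) I = 12.57·e^(−0.0405·3/12) + 4.10·e^(−0.0405·6/12) = 16.4612
Fair futures F* = (S − I)·e^(rT) = (436.58 − 16.4612)·e^0.027000 = 420.1188 × 1.027368 = 431.6166
Market HK$429.07 < fair 431.6166: forward underpriced → reverse cash-and-carry (short the stock, invest proceeds at r, pay the dividends, go long the forward).
Profit at T = |F_mkt − F*| = |429.07 − 431.6166| = HK$2.55 per share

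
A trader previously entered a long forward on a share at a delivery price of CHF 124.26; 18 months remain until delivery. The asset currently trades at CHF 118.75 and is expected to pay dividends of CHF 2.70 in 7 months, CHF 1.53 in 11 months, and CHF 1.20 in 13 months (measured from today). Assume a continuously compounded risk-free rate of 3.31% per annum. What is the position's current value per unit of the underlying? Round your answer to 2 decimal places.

PV(remaining dividends) I = 2.70·e^(−0.0331·7/12) + 1.53·e^(−0.0331·11/12) + 1.20·e^(−0.0331·13/12) = 5.2904
Current forward F = (S − I)·e^(rT) = (118.75 − 5.2904)·e^(0.0331·18/12) = 113.4596 × 1.050903 = 119.2350
Value (long) = (F − K)·e^(−rT) = (119.2350 − 124.26) × 0.951562 = -4.7816
Value = -CHF 4.78

-CHF 4.78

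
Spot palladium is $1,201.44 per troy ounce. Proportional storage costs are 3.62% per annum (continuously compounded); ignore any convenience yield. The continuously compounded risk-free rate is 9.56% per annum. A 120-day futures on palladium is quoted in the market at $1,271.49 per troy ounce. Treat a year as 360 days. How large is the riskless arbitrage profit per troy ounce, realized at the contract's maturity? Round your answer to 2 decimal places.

Fair futures: F* = S·e^(carry·T), with carry = (r + u) = 0.0956 + 0.0362 = 0.1318
F* = 1201.44 · e^(0.1318 × 120/360) = 1201.44 · e^0.04393333 = 1201.44 × 1.04491269 = $1255.3999
Market $1271.49 > fair $1255.3999: forward overpriced → cash-and-carry (buy spot, short the forward).
At maturity, profit = |F_mkt − F*| = |1271.49 − 1255.3999| = $16.09 per troy ounce

$16.09 per troy ounce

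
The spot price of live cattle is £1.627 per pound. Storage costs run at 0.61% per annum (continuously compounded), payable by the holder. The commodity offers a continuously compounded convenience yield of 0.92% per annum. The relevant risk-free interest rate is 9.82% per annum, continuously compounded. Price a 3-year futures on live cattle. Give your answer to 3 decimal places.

Net carry = r + u − y = 0.0982 + 0.0061 − 0.0092 = 0.0951
F = S·e^((r+u−y)T) = 1.627 · e^(0.0951 × 3) = 1.627 · e^0.285300
= 1.627 × 1.330161 = £2.164 per pound

£2.164 per pound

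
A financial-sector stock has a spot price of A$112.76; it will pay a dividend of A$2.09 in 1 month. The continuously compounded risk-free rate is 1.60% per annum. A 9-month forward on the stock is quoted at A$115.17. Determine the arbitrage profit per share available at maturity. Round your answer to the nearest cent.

A$3.16 per share

PV(dividends) I = 2.09·e^(−0.0160·1/12) = 2.0872
Fair forward F* = (S − I)·e^(rT) = (112.76 − 2.0872)·e^0.012000 = 110.6728 × 1.012072 = 112.0088
Market A$115.17 > fair 112.0088: forward overpriced → cash-and-carry (borrow at r, buy the stock and collect the dividends, short the forward).
Profit at T = |F_mkt − F*| = |115.17 − 112.0088| = A$3.16 per share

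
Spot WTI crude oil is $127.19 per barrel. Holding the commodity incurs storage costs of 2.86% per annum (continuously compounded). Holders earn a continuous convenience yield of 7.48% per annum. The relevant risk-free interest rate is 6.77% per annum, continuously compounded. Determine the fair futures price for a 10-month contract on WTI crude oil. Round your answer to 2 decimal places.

Net carry = r + u − y = 0.0677 + 0.0286 − 0.0748 = 0.0215
F = S·e^((r+u−y)T) = 127.19 · e^(0.0215 × 10/12) = 127.19 · e^0.017917
= 127.19 × 1.018078 = $129.49 per barrel

$129.49 per barrel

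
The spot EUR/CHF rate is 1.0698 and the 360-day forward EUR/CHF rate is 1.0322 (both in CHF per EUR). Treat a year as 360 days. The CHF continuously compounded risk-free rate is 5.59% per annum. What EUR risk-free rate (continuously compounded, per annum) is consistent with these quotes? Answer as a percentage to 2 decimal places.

F = S·e^((r_CHF − r_EUR)T) ⇒ r_EUR = r_CHF − ln(F/S)/T
ln(1.0322/1.0698) = -0.035779; /(360/360) = -0.035779
r_EUR = 0.0559 + 0.035779 = 0.091679
r_EUR = 9.17%

9.17%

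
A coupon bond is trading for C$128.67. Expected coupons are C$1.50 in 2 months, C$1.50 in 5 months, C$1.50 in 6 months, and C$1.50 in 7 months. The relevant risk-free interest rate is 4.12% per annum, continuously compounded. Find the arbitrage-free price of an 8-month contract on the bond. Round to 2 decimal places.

PV(coupons) I = 1.50·e^(−0.0412·2/12) + 1.50·e^(−0.0412·5/12) + 1.50·e^(−0.0412·6/12) + 1.50·e^(−0.0412·7/12)
I = 1.4897 + 1.4745 + 1.4694 + 1.4644 = 5.8980
F = (S − I)·e^(rT) = (128.67 − 5.8980) · e^(0.0412·8/12)
= 122.7720 · e^0.027467 = 122.7720 × 1.027848 = C$126.19

C$126.19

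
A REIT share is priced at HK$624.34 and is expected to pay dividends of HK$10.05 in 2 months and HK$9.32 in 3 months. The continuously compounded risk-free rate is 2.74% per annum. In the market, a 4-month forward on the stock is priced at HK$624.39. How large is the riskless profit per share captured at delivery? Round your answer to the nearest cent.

PV(dividends) I = 10.05·e^(−0.0274·2/12) + 9.32·e^(−0.0274·3/12) = 19.2606
Fair forward F* = (S − I)·e^(rT) = (624.34 − 19.2606)·e^0.009133 = 605.0794 × 1.009175 = 610.6310
Market HK$624.39 > fair 610.6310: forward overpriced → cash-and-carry (borrow at r, buy the stock and collect the dividends, short the forward).
Profit at T = |F_mkt − F*| = |624.39 − 610.6310| = HK$13.76 per share

HK$13.76 per share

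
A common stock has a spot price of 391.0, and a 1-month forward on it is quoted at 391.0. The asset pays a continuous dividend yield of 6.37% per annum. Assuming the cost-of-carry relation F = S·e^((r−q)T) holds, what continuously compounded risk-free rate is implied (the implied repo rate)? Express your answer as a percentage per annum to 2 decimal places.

6.37%

From F = S·e^((r−q)T): (r − q) = ln(F/S)/T
ln(391.0/391.0) = ln(1.000000) = 0.000000
(r − q) = 0.000000 / (1/12) = 0.000000
r = ln(F/S)/T + q = 0.000000 + 0.0637 = 0.063700
r = 6.37%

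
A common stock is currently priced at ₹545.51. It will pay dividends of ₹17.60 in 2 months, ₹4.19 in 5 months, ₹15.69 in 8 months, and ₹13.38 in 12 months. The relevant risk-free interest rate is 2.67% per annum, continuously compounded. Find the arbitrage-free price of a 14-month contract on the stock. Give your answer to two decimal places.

₹511.08

PV(dividends) I = 17.60·e^(−0.0267·2/12) + 4.19·e^(−0.0267·5/12) + 15.69·e^(−0.0267·8/12) + 13.38·e^(−0.0267·12/12)
I = 17.5219 + 4.1436 + 15.4132 + 13.0275 = 50.1062
F = (S − I)·e^(rT) = (545.51 − 50.1062) · e^(0.0267·14/12)
= 495.4038 · e^0.031150 = 495.4038 × 1.031640 = ₹511.08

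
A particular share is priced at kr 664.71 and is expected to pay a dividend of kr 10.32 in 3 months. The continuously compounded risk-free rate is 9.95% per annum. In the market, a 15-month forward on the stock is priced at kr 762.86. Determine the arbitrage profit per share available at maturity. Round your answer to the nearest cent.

PV(dividends) I = 10.32·e^(−0.0995·3/12) = 10.0665
Fair forward F* = (S − I)·e^(rT) = (664.71 − 10.0665)·e^0.124375 = 654.6435 × 1.132440 = 741.3445
Market kr 762.86 > fair 741.3445: forward overpriced → cash-and-carry (borrow at r, buy the stock and collect the dividends, short the forward).
Profit at T = |F_mkt − F*| = |762.86 − 741.3445| = kr 21.52 per share

kr 21.52 per share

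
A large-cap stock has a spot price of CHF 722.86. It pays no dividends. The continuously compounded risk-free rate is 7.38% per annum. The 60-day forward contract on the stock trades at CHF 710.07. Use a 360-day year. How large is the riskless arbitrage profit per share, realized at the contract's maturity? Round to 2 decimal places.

Fair forward: F* = S·e^(carry·T), with carry = r = 0.0738
F* = 722.86 · e^(0.0738 × 60/360) = 722.86 · e^0.012300 = 722.86 × 1.012376 = CHF 731.8061
Market CHF 710.07 < fair CHF 731.8061: forward underpriced → reverse cash-and-carry (short spot, go long the forward).
At maturity, profit = |F_mkt − F*| = |710.07 − 731.8061| = CHF 21.74 per share

CHF 21.74 per share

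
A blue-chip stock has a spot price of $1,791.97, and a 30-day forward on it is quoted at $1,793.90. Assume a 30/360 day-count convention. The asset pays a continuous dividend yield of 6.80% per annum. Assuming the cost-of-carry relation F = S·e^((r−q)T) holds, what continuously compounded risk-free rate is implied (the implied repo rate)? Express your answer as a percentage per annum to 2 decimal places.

8.09%

From F = S·e^((r−q)T): (r − q) = ln(F/S)/T
ln(1793.90/1791.97) = ln(1.001077) = 0.001076
(r − q) = 0.001076 / (30/360) = 0.012912
r = ln(F/S)/T + q = 0.012912 + 0.0680 = 0.080912
r = 8.09%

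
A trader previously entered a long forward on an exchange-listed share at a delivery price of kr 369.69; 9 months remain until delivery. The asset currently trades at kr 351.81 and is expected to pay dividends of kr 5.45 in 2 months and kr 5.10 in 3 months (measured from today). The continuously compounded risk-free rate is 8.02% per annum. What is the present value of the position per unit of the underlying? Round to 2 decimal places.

PV(remaining dividends) I = 5.45·e^(−0.0802·2/12) + 5.10·e^(−0.0802·3/12) = 10.3764
Current forward F = (S − I)·e^(rT) = (351.81 − 10.3764)·e^(0.0802·9/12) = 341.4336 × 1.061996 = 362.6011
Value (long) = (F − K)·e^(−rT) = (362.6011 − 369.69) × 0.941623 = -6.6751
Value = -kr 6.68

-kr 6.68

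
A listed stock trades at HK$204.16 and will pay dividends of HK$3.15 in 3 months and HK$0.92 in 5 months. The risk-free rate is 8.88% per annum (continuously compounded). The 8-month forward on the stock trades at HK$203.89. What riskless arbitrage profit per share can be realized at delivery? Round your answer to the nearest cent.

HK$8.51 per share

PV(dividends) I = 3.15·e^(−0.0888·3/12) + 0.92·e^(−0.0888·5/12) = 3.9674
Fair forward F* = (S − I)·e^(rT) = (204.16 − 3.9674)·e^0.059200 = 200.1926 × 1.060987 = 212.4017
Market HK$203.89 < fair 212.4017: forward underpriced → reverse cash-and-carry (short the stock, invest proceeds at r, pay the dividends, go long the forward).
Profit at T = |F_mkt − F*| = |203.89 − 212.4017| = HK$8.51 per share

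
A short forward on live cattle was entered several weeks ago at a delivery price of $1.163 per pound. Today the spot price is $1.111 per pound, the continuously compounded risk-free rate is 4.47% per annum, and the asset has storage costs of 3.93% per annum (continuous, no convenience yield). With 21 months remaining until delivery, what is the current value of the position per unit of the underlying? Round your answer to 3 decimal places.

Current fair forward for the remaining 21 months: F = S·e^((r + u)·T), (r + u) = 0.0447 + 0.0393 = 0.0840
F = 1.111 · e^(0.0840 × 21/12) = 1.111 × 1.158354 = 1.2869
Value of long forward = (F − K)·e^(−rT) = (1.2869 − 1.163) · e^(−0.0447·21/12)
= 0.1239 × 0.924756 = 0.115
Short position value = −(long value) = -$0.115

-$0.115 per pound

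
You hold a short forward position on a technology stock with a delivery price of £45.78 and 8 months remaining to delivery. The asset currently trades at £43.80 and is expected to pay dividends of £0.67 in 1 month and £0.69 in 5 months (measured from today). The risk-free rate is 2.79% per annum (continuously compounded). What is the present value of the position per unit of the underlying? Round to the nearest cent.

PV(remaining dividends) I = 0.67·e^(−0.0279·1/12) + 0.69·e^(−0.0279·5/12) = 1.3505
Current forward F = (S − I)·e^(rT) = (43.80 − 1.3505)·e^(0.0279·8/12) = 42.4495 × 1.018774 = 43.2464
Value (long) = (F − K)·e^(−rT) = (43.2464 − 45.78) × 0.981572 = -2.4869
Short position value = −(long value) = £2.49

£2.49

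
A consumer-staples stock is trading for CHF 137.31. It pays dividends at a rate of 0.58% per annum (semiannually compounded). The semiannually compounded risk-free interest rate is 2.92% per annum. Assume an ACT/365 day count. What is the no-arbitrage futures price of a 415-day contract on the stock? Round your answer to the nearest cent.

F = S · (1+r/2)^(2T) / (1+q/2)^(2T)
= 137.31 × 1.033509 / 1.006607 = 137.31 × 1.026725
F = CHF 140.98

CHF 140.98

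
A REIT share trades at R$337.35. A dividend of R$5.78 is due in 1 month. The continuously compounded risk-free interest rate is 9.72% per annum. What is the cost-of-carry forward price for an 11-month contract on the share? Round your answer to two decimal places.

PV(dividends) I = 5.78·e^(−0.0972·1/12)
I = 5.7334
F = (S − I)·e^(rT) = (337.35 − 5.7334) · e^(0.0972·11/12)
= 331.6166 · e^0.089100 = 331.6166 × 1.093190 = R$362.52

R$362.52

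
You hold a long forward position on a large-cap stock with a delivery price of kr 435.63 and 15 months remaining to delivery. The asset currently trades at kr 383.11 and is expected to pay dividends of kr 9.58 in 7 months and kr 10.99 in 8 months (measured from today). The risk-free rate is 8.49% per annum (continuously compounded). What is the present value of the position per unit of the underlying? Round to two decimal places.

-kr 28.16

PV(remaining dividends) I = 9.58·e^(−0.0849·7/12) + 10.99·e^(−0.0849·8/12) = 19.5023
Current forward F = (S − I)·e^(rT) = (383.11 − 19.5023)·e^(0.0849·15/12) = 363.6077 × 1.111961 = 404.3176
Value (long) = (F − K)·e^(−rT) = (404.3176 − 435.63) × 0.899312 = -28.1596
Value = -kr 28.16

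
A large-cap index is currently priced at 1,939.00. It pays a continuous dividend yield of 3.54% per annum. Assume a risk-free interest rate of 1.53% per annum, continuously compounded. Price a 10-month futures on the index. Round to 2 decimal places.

1,906.79

F = S·e^((r − q)T) = 1939.00 · e^((0.0153 − 0.0354) × 10/12)
= 1939.00 · e^-0.01675000 = 1939.00 × 0.98338950
F = 1,906.79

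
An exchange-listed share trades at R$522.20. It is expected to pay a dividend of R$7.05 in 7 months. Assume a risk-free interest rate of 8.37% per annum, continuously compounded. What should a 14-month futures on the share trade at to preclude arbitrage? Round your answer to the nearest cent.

PV(dividends) I = 7.05·e^(−0.0837·7/12)
I = 6.7141
F = (S − I)·e^(rT) = (522.20 − 6.7141) · e^(0.0837·14/12)
= 515.4859 · e^0.097650 = 515.4859 × 1.102577 = R$568.36

R$568.36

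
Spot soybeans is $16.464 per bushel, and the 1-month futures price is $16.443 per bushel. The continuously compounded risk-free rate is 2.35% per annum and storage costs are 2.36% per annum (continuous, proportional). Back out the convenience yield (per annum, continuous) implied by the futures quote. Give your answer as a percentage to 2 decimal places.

6.24%

F = S·e^((r+u−y)T) ⇒ (r+u−y) = ln(F/S)/T
ln(16.443/16.464) = -0.001276; /T ⇒ -0.015312
y = r + u − ln(F/S)/T = 0.0235 + 0.0236 + 0.015312 = 0.062412
y = 6.24%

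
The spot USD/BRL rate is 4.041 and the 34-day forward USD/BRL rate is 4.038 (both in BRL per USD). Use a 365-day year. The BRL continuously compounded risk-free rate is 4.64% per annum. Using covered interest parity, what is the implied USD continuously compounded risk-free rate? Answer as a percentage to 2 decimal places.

5.44%

F = S·e^((r_BRL − r_USD)T) ⇒ r_USD = r_BRL − ln(F/S)/T
ln(4.038/4.041) = -0.000743; /(34/365) = -0.007976
r_USD = 0.0464 + 0.007976 = 0.054376
r_USD = 5.44%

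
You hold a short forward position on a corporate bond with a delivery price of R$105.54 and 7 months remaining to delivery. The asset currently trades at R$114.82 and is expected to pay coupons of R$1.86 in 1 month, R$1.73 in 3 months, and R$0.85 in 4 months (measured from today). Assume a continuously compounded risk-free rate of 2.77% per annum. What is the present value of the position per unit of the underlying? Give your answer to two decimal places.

-R$6.56

PV(remaining coupons) I = 1.86·e^(−0.0277·1/12) + 1.73·e^(−0.0277·3/12) + 0.85·e^(−0.0277·4/12) = 4.4160
Current forward F = (S − I)·e^(rT) = (114.82 − 4.4160)·e^(0.0277·7/12) = 110.4040 × 1.016290 = 112.2025
Value (long) = (F − K)·e^(−rT) = (112.2025 − 105.54) × 0.983972 = 6.5557
Short position value = −(long value) = -R$6.56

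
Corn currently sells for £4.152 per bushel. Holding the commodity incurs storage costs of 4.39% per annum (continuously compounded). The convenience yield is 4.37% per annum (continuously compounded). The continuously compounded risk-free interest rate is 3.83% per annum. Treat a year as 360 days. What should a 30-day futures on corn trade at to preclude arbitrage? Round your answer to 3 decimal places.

£4.165 per bushel

Net carry = r + u − y = 0.0383 + 0.0439 − 0.0437 = 0.0385
F = S·e^((r+u−y)T) = 4.152 · e^(0.0385 × 30/360) = 4.152 · e^0.003208
= 4.152 × 1.003213 = £4.165 per bushel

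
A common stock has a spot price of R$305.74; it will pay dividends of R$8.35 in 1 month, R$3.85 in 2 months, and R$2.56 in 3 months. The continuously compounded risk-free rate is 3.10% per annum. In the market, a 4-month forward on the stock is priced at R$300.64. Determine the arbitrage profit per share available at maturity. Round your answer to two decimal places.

PV(dividends) I = 8.35·e^(−0.0310·1/12) + 3.85·e^(−0.0310·2/12) + 2.56·e^(−0.0310·3/12) = 14.6989
Fair forward F* = (S − I)·e^(rT) = (305.74 − 14.6989)·e^0.010333 = 291.0411 × 1.010387 = 294.0641
Market R$300.64 > fair 294.0641: forward overpriced → cash-and-carry (borrow at r, buy the stock and collect the dividends, short the forward).
Profit at T = |F_mkt − F*| = |300.64 − 294.0641| = R$6.58 per share

R$6.58 per share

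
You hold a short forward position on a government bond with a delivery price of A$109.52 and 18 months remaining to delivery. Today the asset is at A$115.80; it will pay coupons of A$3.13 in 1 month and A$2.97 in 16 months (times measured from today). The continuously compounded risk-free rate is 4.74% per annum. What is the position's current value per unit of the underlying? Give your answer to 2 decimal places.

-A$7.89

PV(remaining coupons) I = 3.13·e^(−0.0474·1/12) + 2.97·e^(−0.0474·16/12) = 5.9058
Current forward F = (S − I)·e^(rT) = (115.80 − 5.9058)·e^(0.0474·18/12) = 109.8942 × 1.073689 = 117.9922
Value (long) = (F − K)·e^(−rT) = (117.9922 − 109.52) × 0.931369 = 7.8907
Short position value = −(long value) = -A$7.89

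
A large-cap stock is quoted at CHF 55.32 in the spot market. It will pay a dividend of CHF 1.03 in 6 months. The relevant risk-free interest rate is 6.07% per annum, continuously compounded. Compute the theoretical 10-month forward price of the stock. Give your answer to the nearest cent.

CHF 57.14

PV(dividends) I = 1.03·e^(−0.0607·6/12)
I = 0.9992
F = (S − I)·e^(rT) = (55.32 − 0.9992) · e^(0.0607·10/12)
= 54.3208 · e^0.050583 = 54.3208 × 1.051884 = CHF 57.14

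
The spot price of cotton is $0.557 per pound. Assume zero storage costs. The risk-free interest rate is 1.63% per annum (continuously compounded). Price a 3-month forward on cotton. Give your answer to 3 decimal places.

$0.559 per pound

F = S·e^(rT) = 0.557 · e^(0.0163 × 3/12) = 0.557 · e^0.004075
= 0.557 × 1.004083 = $0.559 per pound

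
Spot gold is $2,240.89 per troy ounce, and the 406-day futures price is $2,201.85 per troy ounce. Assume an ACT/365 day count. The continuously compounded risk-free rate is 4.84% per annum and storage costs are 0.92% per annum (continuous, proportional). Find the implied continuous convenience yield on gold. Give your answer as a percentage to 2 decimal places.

7.34%

F = S·e^((r+u−y)T) ⇒ (r+u−y) = ln(F/S)/T
ln(2201.85/2240.89) = -0.017575; /T ⇒ -0.015800
y = r + u − ln(F/S)/T = 0.0484 + 0.0092 + 0.015800 = 0.073400
y = 7.34%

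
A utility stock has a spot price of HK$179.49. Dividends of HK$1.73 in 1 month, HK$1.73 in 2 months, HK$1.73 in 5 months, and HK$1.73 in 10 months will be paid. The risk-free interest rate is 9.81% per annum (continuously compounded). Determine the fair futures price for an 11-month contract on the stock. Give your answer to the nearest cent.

PV(dividends) I = 1.73·e^(−0.0981·1/12) + 1.73·e^(−0.0981·2/12) + 1.73·e^(−0.0981·5/12) + 1.73·e^(−0.0981·10/12)
I = 1.7159 + 1.7019 + 1.6607 + 1.5942 = 6.6727
F = (S − I)·e^(rT) = (179.49 − 6.6727) · e^(0.0981·11/12)
= 172.8173 · e^0.089925 = 172.8173 × 1.094092 = HK$189.08

HK$189.08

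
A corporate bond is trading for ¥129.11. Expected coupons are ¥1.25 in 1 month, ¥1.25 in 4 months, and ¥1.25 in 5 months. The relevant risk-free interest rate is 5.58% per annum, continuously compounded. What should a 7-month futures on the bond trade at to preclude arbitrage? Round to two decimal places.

PV(coupons) I = 1.25·e^(−0.0558·1/12) + 1.25·e^(−0.0558·4/12) + 1.25·e^(−0.0558·5/12)
I = 1.2442 + 1.2270 + 1.2213 = 3.6925
F = (S − I)·e^(rT) = (129.11 − 3.6925) · e^(0.0558·7/12)
= 125.4175 · e^0.032550 = 125.4175 × 1.033086 = ¥129.57

¥129.57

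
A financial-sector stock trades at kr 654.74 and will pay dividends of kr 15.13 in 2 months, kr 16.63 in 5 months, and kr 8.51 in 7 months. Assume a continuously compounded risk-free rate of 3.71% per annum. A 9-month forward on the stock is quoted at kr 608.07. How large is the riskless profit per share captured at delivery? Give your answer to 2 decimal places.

PV(dividends) I = 15.13·e^(−0.0371·2/12) + 16.63·e^(−0.0371·5/12) + 8.51·e^(−0.0371·7/12) = 39.7394
Fair forward F* = (S − I)·e^(rT) = (654.74 − 39.7394)·e^0.027825 = 615.0006 × 1.028216 = 632.3535
Market kr 608.07 < fair 632.3535: forward underpriced → reverse cash-and-carry (short the stock, invest proceeds at r, pay the dividends, go long the forward).
Profit at T = |F_mkt − F*| = |608.07 − 632.3535| = kr 24.28 per share

kr 24.28 per share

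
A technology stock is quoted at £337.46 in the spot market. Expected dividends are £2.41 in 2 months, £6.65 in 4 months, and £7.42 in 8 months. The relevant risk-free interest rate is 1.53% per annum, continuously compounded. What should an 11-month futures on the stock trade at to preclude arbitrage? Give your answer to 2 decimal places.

£325.63

PV(dividends) I = 2.41·e^(−0.0153·2/12) + 6.65·e^(−0.0153·4/12) + 7.42·e^(−0.0153·8/12)
I = 2.4039 + 6.6162 + 7.3447 = 16.3648
F = (S − I)·e^(rT) = (337.46 − 16.3648) · e^(0.0153·11/12)
= 321.0952 · e^0.014025 = 321.0952 × 1.014124 = £325.63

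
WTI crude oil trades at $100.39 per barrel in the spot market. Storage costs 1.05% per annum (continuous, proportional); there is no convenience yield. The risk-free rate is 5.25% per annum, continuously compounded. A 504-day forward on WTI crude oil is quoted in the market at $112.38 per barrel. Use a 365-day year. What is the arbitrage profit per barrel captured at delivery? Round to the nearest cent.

Fair forward: F* = S·e^(carry·T), with carry = (r + u) = 0.0525 + 0.0105 = 0.0630
F* = 100.39 · e^(0.0630 × 504/365) = 100.39 · e^0.086992 = 100.39 × 1.090888 = $109.5142
Market $112.38 > fair $109.5142: forward overpriced → cash-and-carry (buy spot, short the forward).
At maturity, profit = |F_mkt − F*| = |112.38 − 109.5142| = $2.87 per barrel

$2.87 per barrel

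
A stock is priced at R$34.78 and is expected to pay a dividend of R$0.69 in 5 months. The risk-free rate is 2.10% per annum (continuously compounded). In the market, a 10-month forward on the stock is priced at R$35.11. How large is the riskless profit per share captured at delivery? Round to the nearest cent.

PV(dividends) I = 0.69·e^(−0.0210·5/12) = 0.6840
Fair forward F* = (S − I)·e^(rT) = (34.78 − 0.6840)·e^0.017500 = 34.0960 × 1.017654 = 34.6979
Market R$35.11 > fair 34.6979: forward overpriced → cash-and-carry (borrow at r, buy the stock and collect the dividends, short the forward).
Profit at T = |F_mkt − F*| = |35.11 − 34.6979| = R$0.41 per share

R$0.41 per share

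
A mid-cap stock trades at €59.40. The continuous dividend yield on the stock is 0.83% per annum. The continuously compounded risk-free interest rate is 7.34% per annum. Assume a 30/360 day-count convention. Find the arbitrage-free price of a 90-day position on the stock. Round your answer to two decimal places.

F = S·e^((r − q)T) = 59.40 · e^((0.0734 − 0.0083) × 90/360)
= 59.40 · e^0.016275 = 59.40 × 1.016408
F = €60.37

€60.37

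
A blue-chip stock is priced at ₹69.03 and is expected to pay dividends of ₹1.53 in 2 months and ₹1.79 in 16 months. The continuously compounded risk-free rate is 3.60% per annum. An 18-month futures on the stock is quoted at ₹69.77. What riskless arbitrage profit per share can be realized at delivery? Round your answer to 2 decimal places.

₹0.32 per share

PV(dividends) I = 1.53·e^(−0.0360·2/12) + 1.79·e^(−0.0360·16/12) = 3.2270
Fair futures F* = (S − I)·e^(rT) = (69.03 − 3.2270)·e^0.054000 = 65.8030 × 1.055485 = 69.4541
Market ₹69.77 > fair 69.4541: forward overpriced → cash-and-carry (borrow at r, buy the stock and collect the dividends, short the forward).
Profit at T = |F_mkt − F*| = |69.77 − 69.4541| = ₹0.32 per share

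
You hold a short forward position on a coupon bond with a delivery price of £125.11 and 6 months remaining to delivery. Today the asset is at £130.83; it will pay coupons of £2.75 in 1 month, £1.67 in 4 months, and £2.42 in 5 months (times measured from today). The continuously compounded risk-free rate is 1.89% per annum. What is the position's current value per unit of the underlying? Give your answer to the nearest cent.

-£0.09

PV(remaining coupons) I = 2.75·e^(−0.0189·1/12) + 1.67·e^(−0.0189·4/12) + 2.42·e^(−0.0189·5/12) = 6.8062
Current forward F = (S − I)·e^(rT) = (130.83 − 6.8062)·e^(0.0189·6/12) = 124.0238 × 1.009495 = 125.2014
Value (long) = (F − K)·e^(−rT) = (125.2014 − 125.11) × 0.990595 = 0.0905
Short position value = −(long value) = -£0.09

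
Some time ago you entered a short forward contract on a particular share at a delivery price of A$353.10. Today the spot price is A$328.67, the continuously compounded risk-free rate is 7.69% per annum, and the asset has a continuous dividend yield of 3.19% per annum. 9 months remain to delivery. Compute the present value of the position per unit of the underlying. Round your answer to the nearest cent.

Current fair forward for the remaining 9 months: F = S·e^((r − q)·T), (r − q) = 0.0769 − 0.0319 = 0.0450
F = 328.67 · e^(0.0450 × 9/12) = 328.67 × 1.034326 = 339.9519
Value of long forward = (F − K)·e^(−rT) = (339.9519 − 353.10) · e^(−0.0769·9/12)
= -13.1481 × 0.943957 = -12.41
Short position value = −(long value) = A$12.41

A$12.41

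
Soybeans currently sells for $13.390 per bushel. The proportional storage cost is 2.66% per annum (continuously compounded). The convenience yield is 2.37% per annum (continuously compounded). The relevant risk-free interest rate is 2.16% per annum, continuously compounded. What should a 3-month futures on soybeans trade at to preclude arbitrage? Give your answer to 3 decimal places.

Net carry = r + u − y = 0.0216 + 0.0266 − 0.0237 = 0.0245
F = S·e^((r+u−y)T) = 13.390 · e^(0.0245 × 3/12) = 13.390 · e^0.006125
= 13.390 × 1.006144 = $13.472 per bushel

$13.472 per bushel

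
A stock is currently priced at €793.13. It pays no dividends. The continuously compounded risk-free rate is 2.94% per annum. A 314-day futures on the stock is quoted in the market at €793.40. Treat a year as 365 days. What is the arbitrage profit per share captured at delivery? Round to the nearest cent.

Fair futures: F* = S·e^(carry·T), with carry = r = 0.0294
F* = 793.13 · e^(0.0294 × 314/365) = 793.13 · e^0.025292 = 793.13 × 1.025615 = €813.4460
Market €793.40 < fair €813.4460: forward underpriced → reverse cash-and-carry (short spot, go long the forward).
At maturity, profit = |F_mkt − F*| = |793.40 − 813.4460| = €20.05 per share

€20.05 per share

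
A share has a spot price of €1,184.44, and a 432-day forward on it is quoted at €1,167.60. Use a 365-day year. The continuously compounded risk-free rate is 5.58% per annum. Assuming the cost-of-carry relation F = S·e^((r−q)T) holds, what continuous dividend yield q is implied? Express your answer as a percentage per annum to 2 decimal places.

6.79%

From F = S·e^((r−q)T): (r − q) = ln(F/S)/T
ln(1167.60/1184.44) = ln(0.985782) = -0.014320
(r − q) = -0.014320 / (432/365) = -0.012099
q = r − ln(F/S)/T = 0.0558 + 0.012099 = 0.067899
q = 6.79%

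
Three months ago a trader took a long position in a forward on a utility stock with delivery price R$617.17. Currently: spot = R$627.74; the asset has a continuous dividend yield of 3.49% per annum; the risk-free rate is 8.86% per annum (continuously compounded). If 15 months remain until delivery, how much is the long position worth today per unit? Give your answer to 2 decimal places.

Current fair forward for the remaining 15 months: F = S·e^((r − q)·T), (r − q) = 0.0886 − 0.0349 = 0.0537
F = 627.74 · e^(0.0537 × 15/12) = 627.74 × 1.069429 = 671.3234
Value of long forward = (F − K)·e^(−rT) = (671.3234 − 617.17) · e^(−0.0886·15/12)
= 54.1534 × 0.895163 = 48.48

R$48.48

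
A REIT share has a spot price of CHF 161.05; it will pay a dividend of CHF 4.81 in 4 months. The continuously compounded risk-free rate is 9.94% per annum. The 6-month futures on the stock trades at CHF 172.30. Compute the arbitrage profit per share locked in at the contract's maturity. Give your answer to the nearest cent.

CHF 7.93 per share

PV(dividends) I = 4.81·e^(−0.0994·4/12) = 4.6532
Fair futures F* = (S − I)·e^(rT) = (161.05 − 4.6532)·e^0.049700 = 156.3968 × 1.050956 = 164.3662
Market CHF 172.30 > fair 164.3662: forward overpriced → cash-and-carry (borrow at r, buy the stock and collect the dividends, short the forward).
Profit at T = |F_mkt − F*| = |172.30 − 164.3662| = CHF 7.93 per share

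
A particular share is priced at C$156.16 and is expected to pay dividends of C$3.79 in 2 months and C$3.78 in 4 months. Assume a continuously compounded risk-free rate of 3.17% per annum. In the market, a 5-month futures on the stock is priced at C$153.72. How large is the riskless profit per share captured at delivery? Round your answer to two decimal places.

PV(dividends) I = 3.79·e^(−0.0317·2/12) + 3.78·e^(−0.0317·4/12) = 7.5103
Fair futures F* = (S − I)·e^(rT) = (156.16 − 7.5103)·e^0.013208 = 148.6497 × 1.013296 = 150.6261
Market C$153.72 > fair 150.6261: forward overpriced → cash-and-carry (borrow at r, buy the stock and collect the dividends, short the forward).
Profit at T = |F_mkt − F*| = |153.72 − 150.6261| = C$3.09 per share

C$3.09 per share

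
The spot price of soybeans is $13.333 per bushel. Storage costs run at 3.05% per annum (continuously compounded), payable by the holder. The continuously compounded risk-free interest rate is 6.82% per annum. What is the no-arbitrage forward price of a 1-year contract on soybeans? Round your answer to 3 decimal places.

$14.716 per bushel

Net carry = r + u − y = 0.0682 + 0.0305 − 0.0000 = 0.0987
F = S·e^((r+u−y)T) = 13.333 · e^(0.0987 × 1) = 13.333 · e^0.098700
= 13.333 × 1.103735 = $14.716 per bushel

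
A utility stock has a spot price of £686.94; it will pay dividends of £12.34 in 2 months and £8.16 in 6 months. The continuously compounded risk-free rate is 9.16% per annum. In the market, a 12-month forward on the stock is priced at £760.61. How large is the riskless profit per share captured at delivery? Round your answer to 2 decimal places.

PV(dividends) I = 12.34·e^(−0.0916·2/12) + 8.16·e^(−0.0916·6/12) = 19.9477
Fair forward F* = (S − I)·e^(rT) = (686.94 − 19.9477)·e^0.091600 = 666.9923 × 1.095926 = 730.9742
Market £760.61 > fair 730.9742: forward overpriced → cash-and-carry (borrow at r, buy the stock and collect the dividends, short the forward).
Profit at T = |F_mkt − F*| = |760.61 − 730.9742| = £29.64 per share

£29.64 per share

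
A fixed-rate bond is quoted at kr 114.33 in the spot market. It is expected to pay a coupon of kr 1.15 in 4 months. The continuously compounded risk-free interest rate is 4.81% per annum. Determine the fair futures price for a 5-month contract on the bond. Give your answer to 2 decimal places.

kr 115.49

PV(coupons) I = 1.15·e^(−0.0481·4/12)
I = 1.1317
F = (S − I)·e^(rT) = (114.33 − 1.1317) · e^(0.0481·5/12)
= 113.1983 · e^0.020042 = 113.1983 × 1.020244 = kr 115.49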